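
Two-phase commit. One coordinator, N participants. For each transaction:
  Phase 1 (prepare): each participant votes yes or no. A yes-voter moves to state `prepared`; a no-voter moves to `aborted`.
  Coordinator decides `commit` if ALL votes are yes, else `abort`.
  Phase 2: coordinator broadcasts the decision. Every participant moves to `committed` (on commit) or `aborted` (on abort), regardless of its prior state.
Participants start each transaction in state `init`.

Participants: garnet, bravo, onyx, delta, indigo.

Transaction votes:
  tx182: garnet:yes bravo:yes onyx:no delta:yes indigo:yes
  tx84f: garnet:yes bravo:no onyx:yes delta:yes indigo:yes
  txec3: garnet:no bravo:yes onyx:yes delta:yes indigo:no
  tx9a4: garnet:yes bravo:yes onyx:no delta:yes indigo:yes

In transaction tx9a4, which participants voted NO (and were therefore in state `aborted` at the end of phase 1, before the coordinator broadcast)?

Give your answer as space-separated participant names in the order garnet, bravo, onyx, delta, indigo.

Txn tx9a4 phase 1: garnet yes -> prepared; bravo yes -> prepared; onyx no -> aborted; delta yes -> prepared; indigo yes -> prepared

Answer: onyx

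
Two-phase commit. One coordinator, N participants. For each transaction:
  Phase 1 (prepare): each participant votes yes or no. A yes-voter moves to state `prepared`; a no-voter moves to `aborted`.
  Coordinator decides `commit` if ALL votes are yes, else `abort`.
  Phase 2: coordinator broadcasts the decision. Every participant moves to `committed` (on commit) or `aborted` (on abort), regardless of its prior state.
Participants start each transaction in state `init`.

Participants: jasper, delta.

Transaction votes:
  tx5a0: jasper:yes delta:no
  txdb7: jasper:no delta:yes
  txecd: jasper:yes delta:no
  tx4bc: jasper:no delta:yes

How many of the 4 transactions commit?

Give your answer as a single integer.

tx5a0: no from delta -> abort (commits=0)
txdb7: no from jasper -> abort (commits=0)
txecd: no from delta -> abort (commits=0)
tx4bc: no from jasper -> abort (commits=0)

Answer: 0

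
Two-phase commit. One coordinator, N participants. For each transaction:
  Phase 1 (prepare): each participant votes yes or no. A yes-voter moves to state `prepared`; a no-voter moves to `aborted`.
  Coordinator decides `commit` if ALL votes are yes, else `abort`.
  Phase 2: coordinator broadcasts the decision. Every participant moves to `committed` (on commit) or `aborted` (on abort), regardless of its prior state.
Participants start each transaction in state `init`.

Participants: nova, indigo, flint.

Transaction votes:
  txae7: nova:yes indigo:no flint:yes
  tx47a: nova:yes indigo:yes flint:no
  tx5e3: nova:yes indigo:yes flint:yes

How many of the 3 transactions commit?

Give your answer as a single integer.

Answer: 1

Derivation:
txae7: no from indigo -> abort (commits=0)
tx47a: no from flint -> abort (commits=0)
tx5e3: all yes -> commit (commits=1)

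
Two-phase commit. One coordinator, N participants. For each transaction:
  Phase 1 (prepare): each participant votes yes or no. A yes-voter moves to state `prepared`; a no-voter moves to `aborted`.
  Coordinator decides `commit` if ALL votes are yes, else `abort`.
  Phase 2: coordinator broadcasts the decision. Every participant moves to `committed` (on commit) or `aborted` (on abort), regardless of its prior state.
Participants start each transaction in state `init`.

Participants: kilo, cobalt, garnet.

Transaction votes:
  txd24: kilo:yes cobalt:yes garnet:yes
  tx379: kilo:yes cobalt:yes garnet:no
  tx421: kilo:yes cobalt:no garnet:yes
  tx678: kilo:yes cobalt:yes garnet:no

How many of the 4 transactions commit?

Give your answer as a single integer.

txd24: all yes -> commit (commits=1)
tx379: no from garnet -> abort (commits=1)
tx421: no from cobalt -> abort (commits=1)
tx678: no from garnet -> abort (commits=1)

Answer: 1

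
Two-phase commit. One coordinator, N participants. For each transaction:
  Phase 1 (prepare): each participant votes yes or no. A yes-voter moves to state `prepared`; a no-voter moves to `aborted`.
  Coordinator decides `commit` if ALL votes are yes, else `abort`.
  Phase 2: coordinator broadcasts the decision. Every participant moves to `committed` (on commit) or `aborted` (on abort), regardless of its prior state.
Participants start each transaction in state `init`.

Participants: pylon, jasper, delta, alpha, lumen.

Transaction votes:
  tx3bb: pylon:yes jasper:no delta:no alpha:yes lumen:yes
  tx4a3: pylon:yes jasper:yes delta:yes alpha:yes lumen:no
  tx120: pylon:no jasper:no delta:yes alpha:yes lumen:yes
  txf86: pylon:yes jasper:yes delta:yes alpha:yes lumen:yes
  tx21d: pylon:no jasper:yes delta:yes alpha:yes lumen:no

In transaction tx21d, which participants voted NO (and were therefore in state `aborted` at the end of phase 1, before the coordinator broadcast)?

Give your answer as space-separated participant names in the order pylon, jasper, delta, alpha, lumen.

Answer: pylon lumen

Derivation:
Txn tx21d phase 1: pylon no -> aborted; jasper yes -> prepared; delta yes -> prepared; alpha yes -> prepared; lumen no -> aborted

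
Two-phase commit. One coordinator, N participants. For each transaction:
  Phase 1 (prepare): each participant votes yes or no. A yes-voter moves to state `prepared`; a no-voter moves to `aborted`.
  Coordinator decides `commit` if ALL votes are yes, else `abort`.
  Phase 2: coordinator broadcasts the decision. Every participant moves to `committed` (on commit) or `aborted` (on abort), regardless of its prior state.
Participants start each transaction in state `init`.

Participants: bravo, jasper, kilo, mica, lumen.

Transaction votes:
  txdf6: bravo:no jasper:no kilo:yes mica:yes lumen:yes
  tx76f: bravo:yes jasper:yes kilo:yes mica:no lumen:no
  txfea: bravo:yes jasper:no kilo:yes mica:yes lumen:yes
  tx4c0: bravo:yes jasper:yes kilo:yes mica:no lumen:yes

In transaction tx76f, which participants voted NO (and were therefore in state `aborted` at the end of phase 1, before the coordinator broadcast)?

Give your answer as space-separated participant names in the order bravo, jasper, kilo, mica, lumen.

Txn tx76f phase 1: bravo yes -> prepared; jasper yes -> prepared; kilo yes -> prepared; mica no -> aborted; lumen no -> aborted

Answer: mica lumen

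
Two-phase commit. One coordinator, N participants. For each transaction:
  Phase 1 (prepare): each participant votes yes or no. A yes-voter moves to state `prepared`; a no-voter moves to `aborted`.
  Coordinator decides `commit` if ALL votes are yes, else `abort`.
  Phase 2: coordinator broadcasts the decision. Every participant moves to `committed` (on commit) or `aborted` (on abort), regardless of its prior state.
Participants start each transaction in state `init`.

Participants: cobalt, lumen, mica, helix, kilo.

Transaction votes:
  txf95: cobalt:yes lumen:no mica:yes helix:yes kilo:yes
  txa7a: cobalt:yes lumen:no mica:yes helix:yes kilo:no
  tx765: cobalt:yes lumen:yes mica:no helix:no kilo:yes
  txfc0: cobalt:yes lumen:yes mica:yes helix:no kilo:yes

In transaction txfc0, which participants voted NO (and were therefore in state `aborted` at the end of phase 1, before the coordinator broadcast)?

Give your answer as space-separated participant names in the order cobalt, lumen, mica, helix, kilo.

Answer: helix

Derivation:
Txn txfc0 phase 1: cobalt yes -> prepared; lumen yes -> prepared; mica yes -> prepared; helix no -> aborted; kilo yes -> prepared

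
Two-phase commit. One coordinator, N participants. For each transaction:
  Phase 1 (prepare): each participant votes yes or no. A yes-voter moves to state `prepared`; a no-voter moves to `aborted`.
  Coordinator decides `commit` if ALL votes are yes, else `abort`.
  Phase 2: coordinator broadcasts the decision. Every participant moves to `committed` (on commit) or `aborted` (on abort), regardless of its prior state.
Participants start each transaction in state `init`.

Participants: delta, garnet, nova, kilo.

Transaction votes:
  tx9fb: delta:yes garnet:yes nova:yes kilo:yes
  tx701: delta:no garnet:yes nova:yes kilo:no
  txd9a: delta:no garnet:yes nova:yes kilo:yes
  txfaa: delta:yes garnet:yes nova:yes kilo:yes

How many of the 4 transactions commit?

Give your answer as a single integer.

Answer: 2

Derivation:
tx9fb: all yes -> commit (commits=1)
tx701: no from delta, kilo -> abort (commits=1)
txd9a: no from delta -> abort (commits=1)
txfaa: all yes -> commit (commits=2)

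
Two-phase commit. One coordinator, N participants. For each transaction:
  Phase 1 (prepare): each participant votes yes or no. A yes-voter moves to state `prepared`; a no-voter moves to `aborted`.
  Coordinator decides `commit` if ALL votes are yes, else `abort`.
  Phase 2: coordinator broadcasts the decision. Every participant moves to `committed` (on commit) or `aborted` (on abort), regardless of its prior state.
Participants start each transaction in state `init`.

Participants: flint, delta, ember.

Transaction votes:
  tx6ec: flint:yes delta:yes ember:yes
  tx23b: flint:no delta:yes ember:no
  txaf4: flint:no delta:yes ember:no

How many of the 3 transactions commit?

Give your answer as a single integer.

Answer: 1

Derivation:
tx6ec: all yes -> commit (commits=1)
tx23b: no from flint, ember -> abort (commits=1)
txaf4: no from flint, ember -> abort (commits=1)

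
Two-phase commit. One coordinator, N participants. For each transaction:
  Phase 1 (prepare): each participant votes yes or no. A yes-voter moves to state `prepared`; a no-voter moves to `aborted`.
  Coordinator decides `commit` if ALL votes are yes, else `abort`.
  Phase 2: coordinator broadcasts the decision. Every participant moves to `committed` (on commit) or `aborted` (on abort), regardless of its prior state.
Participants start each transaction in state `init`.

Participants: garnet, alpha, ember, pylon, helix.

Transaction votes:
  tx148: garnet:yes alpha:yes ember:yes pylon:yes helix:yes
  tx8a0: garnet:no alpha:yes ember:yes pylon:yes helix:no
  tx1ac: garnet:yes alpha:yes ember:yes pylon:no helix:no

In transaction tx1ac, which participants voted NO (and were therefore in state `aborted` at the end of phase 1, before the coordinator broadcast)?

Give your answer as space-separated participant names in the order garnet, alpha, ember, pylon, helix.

Answer: pylon helix

Derivation:
Txn tx1ac phase 1: garnet yes -> prepared; alpha yes -> prepared; ember yes -> prepared; pylon no -> aborted; helix no -> aborted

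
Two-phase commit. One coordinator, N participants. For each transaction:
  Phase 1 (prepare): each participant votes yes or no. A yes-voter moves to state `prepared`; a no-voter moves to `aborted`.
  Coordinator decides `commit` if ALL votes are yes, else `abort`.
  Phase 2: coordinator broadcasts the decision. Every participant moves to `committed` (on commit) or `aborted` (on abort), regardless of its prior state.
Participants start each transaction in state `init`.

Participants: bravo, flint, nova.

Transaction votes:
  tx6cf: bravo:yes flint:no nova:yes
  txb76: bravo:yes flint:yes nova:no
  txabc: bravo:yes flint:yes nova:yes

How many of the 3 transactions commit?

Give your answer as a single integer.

tx6cf: no from flint -> abort (commits=0)
txb76: no from nova -> abort (commits=0)
txabc: all yes -> commit (commits=1)

Answer: 1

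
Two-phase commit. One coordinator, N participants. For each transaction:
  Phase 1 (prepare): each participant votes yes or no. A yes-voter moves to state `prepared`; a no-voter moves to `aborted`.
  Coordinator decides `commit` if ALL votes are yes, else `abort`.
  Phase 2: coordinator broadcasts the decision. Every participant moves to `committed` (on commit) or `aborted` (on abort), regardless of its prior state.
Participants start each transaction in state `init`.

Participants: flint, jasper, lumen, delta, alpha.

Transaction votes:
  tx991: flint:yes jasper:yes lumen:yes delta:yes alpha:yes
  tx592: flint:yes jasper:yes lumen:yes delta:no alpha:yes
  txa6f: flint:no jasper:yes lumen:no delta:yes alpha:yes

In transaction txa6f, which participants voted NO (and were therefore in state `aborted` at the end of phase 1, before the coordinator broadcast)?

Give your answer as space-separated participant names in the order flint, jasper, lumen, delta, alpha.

Txn txa6f phase 1: flint no -> aborted; jasper yes -> prepared; lumen no -> aborted; delta yes -> prepared; alpha yes -> prepared

Answer: flint lumen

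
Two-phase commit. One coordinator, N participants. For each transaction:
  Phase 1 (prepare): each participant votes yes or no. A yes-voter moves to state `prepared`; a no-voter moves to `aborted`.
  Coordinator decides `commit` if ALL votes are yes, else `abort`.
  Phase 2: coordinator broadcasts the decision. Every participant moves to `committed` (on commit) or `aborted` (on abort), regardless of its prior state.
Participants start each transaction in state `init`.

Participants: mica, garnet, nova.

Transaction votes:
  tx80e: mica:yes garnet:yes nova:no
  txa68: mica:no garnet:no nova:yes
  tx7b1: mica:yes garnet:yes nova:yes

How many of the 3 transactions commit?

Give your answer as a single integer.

Answer: 1

Derivation:
tx80e: no from nova -> abort (commits=0)
txa68: no from mica, garnet -> abort (commits=0)
tx7b1: all yes -> commit (commits=1)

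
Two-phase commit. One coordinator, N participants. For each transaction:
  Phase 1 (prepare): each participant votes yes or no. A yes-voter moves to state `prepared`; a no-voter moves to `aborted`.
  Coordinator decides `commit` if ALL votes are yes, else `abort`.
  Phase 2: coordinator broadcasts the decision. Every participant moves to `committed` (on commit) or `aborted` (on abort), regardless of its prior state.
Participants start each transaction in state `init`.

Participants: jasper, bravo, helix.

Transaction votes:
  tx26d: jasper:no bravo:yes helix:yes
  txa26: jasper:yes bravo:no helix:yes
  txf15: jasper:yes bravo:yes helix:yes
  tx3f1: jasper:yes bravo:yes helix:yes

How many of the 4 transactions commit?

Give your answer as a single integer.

tx26d: no from jasper -> abort (commits=0)
txa26: no from bravo -> abort (commits=0)
txf15: all yes -> commit (commits=1)
tx3f1: all yes -> commit (commits=2)

Answer: 2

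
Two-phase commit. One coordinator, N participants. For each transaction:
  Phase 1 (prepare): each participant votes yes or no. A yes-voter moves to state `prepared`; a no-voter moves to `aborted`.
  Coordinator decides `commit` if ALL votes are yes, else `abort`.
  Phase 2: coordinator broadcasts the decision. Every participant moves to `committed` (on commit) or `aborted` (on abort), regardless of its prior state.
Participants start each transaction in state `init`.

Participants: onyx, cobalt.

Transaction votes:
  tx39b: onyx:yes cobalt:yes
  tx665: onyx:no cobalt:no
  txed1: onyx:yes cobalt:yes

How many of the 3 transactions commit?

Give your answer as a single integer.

tx39b: all yes -> commit (commits=1)
tx665: no from onyx, cobalt -> abort (commits=1)
txed1: all yes -> commit (commits=2)

Answer: 2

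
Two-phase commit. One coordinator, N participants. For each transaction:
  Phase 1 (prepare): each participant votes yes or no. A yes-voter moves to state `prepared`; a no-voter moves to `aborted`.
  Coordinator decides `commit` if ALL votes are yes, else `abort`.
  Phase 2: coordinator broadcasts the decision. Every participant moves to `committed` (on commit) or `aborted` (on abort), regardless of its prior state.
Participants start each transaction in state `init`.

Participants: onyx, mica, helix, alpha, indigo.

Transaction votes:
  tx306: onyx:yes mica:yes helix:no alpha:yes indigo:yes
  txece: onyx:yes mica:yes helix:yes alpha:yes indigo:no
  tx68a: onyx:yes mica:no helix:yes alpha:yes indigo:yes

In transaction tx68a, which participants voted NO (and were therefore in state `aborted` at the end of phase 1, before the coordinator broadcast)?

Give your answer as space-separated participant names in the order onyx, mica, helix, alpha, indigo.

Txn tx68a phase 1: onyx yes -> prepared; mica no -> aborted; helix yes -> prepared; alpha yes -> prepared; indigo yes -> prepared

Answer: mica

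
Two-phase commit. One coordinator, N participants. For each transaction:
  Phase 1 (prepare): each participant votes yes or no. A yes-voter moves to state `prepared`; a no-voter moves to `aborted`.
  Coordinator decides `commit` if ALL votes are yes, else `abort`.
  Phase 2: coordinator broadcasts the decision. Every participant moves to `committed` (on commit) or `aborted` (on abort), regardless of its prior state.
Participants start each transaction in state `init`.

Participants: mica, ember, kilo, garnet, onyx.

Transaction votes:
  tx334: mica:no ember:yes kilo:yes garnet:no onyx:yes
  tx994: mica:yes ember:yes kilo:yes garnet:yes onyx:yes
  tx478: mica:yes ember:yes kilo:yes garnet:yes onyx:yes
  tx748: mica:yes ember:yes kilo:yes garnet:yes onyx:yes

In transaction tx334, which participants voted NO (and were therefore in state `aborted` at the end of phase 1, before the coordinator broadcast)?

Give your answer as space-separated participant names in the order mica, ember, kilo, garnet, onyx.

Txn tx334 phase 1: mica no -> aborted; ember yes -> prepared; kilo yes -> prepared; garnet no -> aborted; onyx yes -> prepared

Answer: mica garnet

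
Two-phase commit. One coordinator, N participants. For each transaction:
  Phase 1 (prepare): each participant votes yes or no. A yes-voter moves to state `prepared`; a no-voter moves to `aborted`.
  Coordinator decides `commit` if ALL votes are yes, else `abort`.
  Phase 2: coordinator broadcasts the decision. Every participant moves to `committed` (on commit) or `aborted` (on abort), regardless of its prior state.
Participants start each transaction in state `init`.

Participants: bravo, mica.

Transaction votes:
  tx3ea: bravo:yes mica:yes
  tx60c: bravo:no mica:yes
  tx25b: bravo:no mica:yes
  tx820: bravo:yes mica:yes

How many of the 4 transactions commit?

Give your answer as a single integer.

Answer: 2

Derivation:
tx3ea: all yes -> commit (commits=1)
tx60c: no from bravo -> abort (commits=1)
tx25b: no from bravo -> abort (commits=1)
tx820: all yes -> commit (commits=2)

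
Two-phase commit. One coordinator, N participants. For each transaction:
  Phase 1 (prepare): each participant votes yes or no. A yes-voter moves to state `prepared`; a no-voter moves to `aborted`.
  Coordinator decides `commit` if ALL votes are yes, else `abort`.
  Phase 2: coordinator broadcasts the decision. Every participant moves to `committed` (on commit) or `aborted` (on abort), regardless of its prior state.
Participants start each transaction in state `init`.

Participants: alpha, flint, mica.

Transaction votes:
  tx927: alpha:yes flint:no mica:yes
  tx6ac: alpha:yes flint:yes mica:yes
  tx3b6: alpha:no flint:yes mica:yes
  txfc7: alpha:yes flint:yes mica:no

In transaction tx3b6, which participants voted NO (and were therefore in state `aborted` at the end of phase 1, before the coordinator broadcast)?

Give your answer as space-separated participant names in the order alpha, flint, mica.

Answer: alpha

Derivation:
Txn tx3b6 phase 1: alpha no -> aborted; flint yes -> prepared; mica yes -> prepared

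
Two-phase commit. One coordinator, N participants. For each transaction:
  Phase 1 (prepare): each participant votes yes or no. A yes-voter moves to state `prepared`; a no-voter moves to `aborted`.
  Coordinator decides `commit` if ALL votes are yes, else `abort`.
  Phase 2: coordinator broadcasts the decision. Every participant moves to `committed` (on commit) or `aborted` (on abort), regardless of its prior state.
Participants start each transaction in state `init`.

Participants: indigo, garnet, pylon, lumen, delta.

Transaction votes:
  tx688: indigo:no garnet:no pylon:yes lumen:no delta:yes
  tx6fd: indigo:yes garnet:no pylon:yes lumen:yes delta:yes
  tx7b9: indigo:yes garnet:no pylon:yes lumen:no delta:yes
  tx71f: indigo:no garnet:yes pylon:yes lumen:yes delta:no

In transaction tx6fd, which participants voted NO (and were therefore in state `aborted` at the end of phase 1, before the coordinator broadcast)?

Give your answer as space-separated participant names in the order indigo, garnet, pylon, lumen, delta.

Answer: garnet

Derivation:
Txn tx6fd phase 1: indigo yes -> prepared; garnet no -> aborted; pylon yes -> prepared; lumen yes -> prepared; delta yes -> prepared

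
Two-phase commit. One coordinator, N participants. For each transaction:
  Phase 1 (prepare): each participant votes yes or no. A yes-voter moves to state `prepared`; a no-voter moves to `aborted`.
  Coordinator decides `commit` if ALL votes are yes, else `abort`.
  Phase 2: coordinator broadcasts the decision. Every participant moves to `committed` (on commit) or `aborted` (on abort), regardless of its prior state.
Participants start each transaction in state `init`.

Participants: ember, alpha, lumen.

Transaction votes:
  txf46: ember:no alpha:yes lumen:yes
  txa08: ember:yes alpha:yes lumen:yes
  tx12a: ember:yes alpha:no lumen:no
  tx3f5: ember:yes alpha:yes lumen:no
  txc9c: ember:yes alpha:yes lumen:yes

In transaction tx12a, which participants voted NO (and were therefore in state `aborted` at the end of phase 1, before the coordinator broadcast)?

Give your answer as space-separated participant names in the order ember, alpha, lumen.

Answer: alpha lumen

Derivation:
Txn tx12a phase 1: ember yes -> prepared; alpha no -> aborted; lumen no -> aborted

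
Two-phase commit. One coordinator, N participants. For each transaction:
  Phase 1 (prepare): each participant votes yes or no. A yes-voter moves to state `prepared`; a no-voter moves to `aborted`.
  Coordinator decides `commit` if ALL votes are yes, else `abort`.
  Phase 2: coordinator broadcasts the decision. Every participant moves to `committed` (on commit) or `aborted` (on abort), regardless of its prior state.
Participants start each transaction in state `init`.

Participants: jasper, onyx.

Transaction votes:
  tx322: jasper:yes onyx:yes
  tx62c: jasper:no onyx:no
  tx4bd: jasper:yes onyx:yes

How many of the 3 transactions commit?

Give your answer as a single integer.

Answer: 2

Derivation:
tx322: all yes -> commit (commits=1)
tx62c: no from jasper, onyx -> abort (commits=1)
tx4bd: all yes -> commit (commits=2)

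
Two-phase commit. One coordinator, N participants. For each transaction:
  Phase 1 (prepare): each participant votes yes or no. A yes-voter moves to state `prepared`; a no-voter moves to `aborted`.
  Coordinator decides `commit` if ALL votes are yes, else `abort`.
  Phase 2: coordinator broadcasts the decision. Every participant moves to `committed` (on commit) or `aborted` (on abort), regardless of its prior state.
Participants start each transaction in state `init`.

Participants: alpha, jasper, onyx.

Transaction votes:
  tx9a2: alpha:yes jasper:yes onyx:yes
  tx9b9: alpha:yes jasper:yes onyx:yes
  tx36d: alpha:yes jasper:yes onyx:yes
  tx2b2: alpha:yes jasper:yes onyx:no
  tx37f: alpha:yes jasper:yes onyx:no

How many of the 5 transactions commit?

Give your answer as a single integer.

tx9a2: all yes -> commit (commits=1)
tx9b9: all yes -> commit (commits=2)
tx36d: all yes -> commit (commits=3)
tx2b2: no from onyx -> abort (commits=3)
tx37f: no from onyx -> abort (commits=3)

Answer: 3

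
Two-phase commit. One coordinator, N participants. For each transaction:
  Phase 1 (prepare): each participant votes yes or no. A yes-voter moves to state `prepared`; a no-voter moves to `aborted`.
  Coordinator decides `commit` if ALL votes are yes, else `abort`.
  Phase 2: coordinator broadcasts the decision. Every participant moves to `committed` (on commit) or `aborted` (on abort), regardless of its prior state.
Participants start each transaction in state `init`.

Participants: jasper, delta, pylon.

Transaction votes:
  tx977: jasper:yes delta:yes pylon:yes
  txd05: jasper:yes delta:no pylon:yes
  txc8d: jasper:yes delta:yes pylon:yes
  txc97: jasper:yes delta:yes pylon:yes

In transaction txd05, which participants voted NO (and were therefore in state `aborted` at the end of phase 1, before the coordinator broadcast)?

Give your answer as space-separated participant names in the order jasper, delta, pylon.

Answer: delta

Derivation:
Txn txd05 phase 1: jasper yes -> prepared; delta no -> aborted; pylon yes -> prepared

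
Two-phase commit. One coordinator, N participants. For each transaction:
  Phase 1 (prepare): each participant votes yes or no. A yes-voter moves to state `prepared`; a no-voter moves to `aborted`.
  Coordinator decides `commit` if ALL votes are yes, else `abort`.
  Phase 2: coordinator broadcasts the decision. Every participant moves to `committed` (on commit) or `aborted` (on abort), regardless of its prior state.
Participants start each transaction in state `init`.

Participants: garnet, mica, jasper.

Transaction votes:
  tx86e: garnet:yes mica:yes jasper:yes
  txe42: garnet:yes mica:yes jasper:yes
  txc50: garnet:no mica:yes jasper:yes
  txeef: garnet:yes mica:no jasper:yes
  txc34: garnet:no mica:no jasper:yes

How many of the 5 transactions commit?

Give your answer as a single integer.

tx86e: all yes -> commit (commits=1)
txe42: all yes -> commit (commits=2)
txc50: no from garnet -> abort (commits=2)
txeef: no from mica -> abort (commits=2)
txc34: no from garnet, mica -> abort (commits=2)

Answer: 2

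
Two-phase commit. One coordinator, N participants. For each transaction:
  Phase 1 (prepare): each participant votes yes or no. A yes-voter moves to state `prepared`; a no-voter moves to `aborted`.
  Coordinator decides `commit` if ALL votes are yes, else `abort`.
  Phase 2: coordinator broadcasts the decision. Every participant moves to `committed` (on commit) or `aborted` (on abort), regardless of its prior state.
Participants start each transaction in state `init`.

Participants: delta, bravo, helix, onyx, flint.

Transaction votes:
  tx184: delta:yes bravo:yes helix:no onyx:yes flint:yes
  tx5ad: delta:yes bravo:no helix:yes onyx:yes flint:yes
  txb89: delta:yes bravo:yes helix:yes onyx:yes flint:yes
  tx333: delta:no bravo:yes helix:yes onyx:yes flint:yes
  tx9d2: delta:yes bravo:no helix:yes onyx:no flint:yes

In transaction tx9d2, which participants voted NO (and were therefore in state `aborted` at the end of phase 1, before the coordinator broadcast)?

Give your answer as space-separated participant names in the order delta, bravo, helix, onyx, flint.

Txn tx9d2 phase 1: delta yes -> prepared; bravo no -> aborted; helix yes -> prepared; onyx no -> aborted; flint yes -> prepared

Answer: bravo onyx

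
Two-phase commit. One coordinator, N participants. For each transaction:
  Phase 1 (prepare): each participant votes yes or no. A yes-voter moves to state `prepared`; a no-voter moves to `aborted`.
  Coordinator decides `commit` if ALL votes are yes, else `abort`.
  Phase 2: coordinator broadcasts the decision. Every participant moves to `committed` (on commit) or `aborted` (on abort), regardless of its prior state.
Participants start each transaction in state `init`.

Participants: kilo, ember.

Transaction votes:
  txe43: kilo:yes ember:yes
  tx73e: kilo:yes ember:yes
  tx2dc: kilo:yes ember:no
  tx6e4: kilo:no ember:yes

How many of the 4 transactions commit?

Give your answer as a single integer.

Answer: 2

Derivation:
txe43: all yes -> commit (commits=1)
tx73e: all yes -> commit (commits=2)
tx2dc: no from ember -> abort (commits=2)
tx6e4: no from kilo -> abort (commits=2)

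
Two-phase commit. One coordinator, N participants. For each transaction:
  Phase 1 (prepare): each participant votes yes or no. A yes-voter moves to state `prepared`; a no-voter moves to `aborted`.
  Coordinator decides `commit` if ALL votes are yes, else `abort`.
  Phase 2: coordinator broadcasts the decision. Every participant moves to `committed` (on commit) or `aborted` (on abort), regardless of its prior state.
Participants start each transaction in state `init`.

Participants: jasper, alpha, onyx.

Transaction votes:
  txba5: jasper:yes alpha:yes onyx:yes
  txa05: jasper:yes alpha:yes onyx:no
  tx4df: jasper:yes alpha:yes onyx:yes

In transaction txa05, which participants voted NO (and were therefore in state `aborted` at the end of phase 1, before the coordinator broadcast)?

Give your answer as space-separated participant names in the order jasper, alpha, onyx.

Answer: onyx

Derivation:
Txn txa05 phase 1: jasper yes -> prepared; alpha yes -> prepared; onyx no -> aborted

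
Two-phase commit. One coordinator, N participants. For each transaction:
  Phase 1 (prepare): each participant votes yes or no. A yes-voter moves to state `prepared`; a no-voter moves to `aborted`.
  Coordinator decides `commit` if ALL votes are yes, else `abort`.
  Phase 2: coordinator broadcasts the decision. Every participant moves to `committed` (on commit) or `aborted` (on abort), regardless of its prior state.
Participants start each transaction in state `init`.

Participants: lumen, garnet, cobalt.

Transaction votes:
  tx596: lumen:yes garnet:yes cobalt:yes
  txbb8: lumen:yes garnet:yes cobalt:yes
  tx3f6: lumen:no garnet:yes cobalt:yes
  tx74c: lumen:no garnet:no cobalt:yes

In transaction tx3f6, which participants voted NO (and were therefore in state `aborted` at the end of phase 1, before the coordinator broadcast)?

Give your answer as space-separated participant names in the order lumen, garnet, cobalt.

Answer: lumen

Derivation:
Txn tx3f6 phase 1: lumen no -> aborted; garnet yes -> prepared; cobalt yes -> prepared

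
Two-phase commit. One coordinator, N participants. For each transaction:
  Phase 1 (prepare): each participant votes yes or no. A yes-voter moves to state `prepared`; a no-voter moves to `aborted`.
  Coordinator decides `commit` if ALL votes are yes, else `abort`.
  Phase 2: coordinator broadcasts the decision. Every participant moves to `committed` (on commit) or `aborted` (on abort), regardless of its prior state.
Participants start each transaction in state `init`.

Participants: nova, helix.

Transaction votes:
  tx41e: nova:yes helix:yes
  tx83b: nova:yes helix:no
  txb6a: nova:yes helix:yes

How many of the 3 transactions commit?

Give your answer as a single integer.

tx41e: all yes -> commit (commits=1)
tx83b: no from helix -> abort (commits=1)
txb6a: all yes -> commit (commits=2)

Answer: 2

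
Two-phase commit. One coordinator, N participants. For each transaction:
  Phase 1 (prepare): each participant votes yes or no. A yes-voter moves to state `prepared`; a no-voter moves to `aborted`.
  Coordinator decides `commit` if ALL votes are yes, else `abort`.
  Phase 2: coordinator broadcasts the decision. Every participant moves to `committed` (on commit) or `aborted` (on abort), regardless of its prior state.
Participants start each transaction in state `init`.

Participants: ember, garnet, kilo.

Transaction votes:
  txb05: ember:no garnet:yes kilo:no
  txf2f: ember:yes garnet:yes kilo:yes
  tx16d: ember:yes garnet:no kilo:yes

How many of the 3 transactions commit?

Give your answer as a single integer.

Answer: 1

Derivation:
txb05: no from ember, kilo -> abort (commits=0)
txf2f: all yes -> commit (commits=1)
tx16d: no from garnet -> abort (commits=1)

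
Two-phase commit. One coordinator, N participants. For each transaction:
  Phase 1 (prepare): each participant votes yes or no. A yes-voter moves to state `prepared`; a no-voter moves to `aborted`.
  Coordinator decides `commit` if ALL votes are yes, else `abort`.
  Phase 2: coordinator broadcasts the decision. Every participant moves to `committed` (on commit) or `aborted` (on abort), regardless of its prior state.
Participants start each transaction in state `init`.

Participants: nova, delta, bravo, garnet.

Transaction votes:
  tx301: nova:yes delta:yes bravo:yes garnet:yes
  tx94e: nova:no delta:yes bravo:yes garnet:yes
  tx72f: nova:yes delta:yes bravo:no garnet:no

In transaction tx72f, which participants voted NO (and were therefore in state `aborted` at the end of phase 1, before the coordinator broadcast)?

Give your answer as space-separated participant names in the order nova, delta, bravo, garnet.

Answer: bravo garnet

Derivation:
Txn tx72f phase 1: nova yes -> prepared; delta yes -> prepared; bravo no -> aborted; garnet no -> aborted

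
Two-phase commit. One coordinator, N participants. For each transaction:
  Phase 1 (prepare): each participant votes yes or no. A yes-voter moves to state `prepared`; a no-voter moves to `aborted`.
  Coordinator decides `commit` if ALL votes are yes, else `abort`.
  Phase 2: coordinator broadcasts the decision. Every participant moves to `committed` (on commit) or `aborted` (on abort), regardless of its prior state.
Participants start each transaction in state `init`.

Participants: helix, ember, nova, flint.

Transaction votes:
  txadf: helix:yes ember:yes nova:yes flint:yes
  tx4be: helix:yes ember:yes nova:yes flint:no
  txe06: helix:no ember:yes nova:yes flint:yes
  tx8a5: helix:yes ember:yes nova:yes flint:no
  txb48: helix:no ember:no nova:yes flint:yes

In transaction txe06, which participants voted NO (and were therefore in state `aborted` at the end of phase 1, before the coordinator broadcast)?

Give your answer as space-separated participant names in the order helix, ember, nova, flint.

Answer: helix

Derivation:
Txn txe06 phase 1: helix no -> aborted; ember yes -> prepared; nova yes -> prepared; flint yes -> prepared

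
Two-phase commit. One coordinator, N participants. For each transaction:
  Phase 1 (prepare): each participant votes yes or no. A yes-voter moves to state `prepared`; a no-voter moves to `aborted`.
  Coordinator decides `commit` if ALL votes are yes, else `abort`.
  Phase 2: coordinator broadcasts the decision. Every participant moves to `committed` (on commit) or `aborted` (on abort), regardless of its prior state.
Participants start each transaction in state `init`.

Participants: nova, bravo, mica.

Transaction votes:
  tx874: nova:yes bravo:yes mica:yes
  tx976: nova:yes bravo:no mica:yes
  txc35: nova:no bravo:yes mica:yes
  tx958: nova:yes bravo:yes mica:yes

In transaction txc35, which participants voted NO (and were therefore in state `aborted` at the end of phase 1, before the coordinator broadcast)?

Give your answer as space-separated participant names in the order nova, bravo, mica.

Answer: nova

Derivation:
Txn txc35 phase 1: nova no -> aborted; bravo yes -> prepared; mica yes -> prepared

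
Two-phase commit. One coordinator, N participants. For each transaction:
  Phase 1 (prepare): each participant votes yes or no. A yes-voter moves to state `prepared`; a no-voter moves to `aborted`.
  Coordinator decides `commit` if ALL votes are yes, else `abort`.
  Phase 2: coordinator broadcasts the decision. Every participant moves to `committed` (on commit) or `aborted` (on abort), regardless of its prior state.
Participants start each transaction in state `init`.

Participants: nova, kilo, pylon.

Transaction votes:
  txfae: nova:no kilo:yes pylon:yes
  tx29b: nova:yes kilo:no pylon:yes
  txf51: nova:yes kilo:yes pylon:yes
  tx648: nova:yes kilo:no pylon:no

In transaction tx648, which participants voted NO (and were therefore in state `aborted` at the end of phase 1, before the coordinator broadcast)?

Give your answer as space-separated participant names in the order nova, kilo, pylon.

Answer: kilo pylon

Derivation:
Txn tx648 phase 1: nova yes -> prepared; kilo no -> aborted; pylon no -> aborted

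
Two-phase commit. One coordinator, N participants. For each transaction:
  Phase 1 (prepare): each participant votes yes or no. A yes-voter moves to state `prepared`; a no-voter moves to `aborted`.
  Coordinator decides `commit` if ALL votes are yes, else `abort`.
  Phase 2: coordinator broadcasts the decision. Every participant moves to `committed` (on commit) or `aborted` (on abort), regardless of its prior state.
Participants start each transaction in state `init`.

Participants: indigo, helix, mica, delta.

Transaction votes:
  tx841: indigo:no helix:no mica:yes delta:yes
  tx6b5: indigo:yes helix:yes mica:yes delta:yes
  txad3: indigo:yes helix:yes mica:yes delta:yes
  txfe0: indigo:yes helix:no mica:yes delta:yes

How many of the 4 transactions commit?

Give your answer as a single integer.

Answer: 2

Derivation:
tx841: no from indigo, helix -> abort (commits=0)
tx6b5: all yes -> commit (commits=1)
txad3: all yes -> commit (commits=2)
txfe0: no from helix -> abort (commits=2)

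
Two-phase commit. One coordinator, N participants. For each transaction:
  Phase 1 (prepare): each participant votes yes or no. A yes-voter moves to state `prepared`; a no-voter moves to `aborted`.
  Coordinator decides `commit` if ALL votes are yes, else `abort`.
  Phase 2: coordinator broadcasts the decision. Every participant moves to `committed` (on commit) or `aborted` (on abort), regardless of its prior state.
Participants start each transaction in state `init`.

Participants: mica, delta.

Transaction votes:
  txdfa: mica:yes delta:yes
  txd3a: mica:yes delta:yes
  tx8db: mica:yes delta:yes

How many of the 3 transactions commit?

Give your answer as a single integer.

Answer: 3

Derivation:
txdfa: all yes -> commit (commits=1)
txd3a: all yes -> commit (commits=2)
tx8db: all yes -> commit (commits=3)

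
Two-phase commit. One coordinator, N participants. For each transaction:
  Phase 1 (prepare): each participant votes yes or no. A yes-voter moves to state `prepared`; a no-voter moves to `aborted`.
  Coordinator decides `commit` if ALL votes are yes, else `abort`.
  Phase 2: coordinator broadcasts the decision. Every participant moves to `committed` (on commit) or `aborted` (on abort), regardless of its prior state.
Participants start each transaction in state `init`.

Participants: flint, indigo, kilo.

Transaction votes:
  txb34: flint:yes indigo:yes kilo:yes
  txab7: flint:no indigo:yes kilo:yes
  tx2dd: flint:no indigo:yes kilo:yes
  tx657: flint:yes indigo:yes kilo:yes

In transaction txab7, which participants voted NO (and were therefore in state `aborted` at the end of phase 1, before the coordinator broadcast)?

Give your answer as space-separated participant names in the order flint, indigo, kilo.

Txn txab7 phase 1: flint no -> aborted; indigo yes -> prepared; kilo yes -> prepared

Answer: flint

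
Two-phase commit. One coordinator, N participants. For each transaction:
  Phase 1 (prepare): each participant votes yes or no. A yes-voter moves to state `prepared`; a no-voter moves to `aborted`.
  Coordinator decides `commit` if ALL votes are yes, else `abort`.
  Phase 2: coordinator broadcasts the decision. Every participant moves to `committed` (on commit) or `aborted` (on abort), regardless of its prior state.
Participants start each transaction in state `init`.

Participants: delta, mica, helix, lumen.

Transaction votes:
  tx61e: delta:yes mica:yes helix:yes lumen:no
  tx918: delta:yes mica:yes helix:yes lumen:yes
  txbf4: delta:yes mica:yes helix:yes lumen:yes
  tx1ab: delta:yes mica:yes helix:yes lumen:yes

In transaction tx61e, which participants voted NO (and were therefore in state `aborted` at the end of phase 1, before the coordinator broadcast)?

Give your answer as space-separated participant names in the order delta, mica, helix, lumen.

Answer: lumen

Derivation:
Txn tx61e phase 1: delta yes -> prepared; mica yes -> prepared; helix yes -> prepared; lumen no -> aborted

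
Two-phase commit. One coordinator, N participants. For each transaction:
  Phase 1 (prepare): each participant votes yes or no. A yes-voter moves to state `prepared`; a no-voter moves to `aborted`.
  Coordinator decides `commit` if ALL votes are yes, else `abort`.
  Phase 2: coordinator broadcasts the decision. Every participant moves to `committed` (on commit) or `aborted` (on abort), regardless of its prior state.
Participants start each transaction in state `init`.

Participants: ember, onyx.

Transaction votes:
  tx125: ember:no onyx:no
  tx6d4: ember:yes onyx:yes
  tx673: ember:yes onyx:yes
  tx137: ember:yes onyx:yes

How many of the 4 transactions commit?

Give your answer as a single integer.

Answer: 3

Derivation:
tx125: no from ember, onyx -> abort (commits=0)
tx6d4: all yes -> commit (commits=1)
tx673: all yes -> commit (commits=2)
tx137: all yes -> commit (commits=3)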